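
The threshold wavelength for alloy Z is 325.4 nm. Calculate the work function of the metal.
3.81 eV

At the threshold wavelength, photon energy equals work function:
φ = hc/λ₀

Calculating:
φ = (6.626×10⁻³⁴ J·s)(3×10⁸ m/s) / (325.4×10⁻⁹ m)
φ = 3.81 eV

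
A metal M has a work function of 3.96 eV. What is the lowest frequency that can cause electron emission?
9.5752e+14 Hz

The threshold frequency is when the photon energy equals the work function:
hf₀ = φ

Solving for f₀:
f₀ = φ/h = (3.96 eV × 1.602×10⁻¹⁹ J/eV) / (6.626×10⁻³⁴ J·s)
f₀ = 9.5752e+14 Hz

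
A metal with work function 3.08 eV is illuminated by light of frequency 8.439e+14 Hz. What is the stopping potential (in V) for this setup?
0.4101 V

The stopping potential V_s satisfies: eV_s = KE_max

First, find KE_max using Einstein's equation:
E_photon = hf = (6.626×10⁻³⁴ J·s)(8.439e+14 Hz) = 3.4901 eV
KE_max = E_photon - φ = 3.4901 - 3.08 = 0.4101 eV

Since eV_s = KE_max:
V_s = KE_max/e = 0.4101 V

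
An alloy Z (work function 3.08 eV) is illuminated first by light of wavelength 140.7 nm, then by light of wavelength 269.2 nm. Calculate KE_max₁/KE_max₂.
3.7570

Using Einstein's equation: KE_max = hc/λ - φ

For λ₁ = 140.7 nm:
E₁ = hc/λ₁ = 8.8120 eV
KE₁ = E₁ - φ = 8.8120 - 3.08 = 5.7320 eV

For λ₂ = 269.2 nm:
E₂ = hc/λ₂ = 4.6057 eV
KE₂ = E₂ - φ = 4.6057 - 3.08 = 1.5257 eV

Ratio: KE₁/KE₂ = 5.7320/1.5257 = 3.7570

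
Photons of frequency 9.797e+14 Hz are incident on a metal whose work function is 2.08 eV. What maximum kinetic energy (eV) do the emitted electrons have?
1.9717 eV

Using Einstein's photoelectric equation: KE_max = hf - φ

First, calculate the photon energy:
E_photon = hf = (6.626×10⁻³⁴ J·s)(9.797e+14 Hz)
E_photon = 4.0517 eV

Then, the maximum kinetic energy:
KE_max = E_photon - φ = 4.0517 eV - 2.08 eV = 1.9717 eV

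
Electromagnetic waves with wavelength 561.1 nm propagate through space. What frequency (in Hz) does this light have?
5.3429e+14 Hz

Using the wave equation: c = fλ

Solving for frequency:
f = c/λ = (3×10⁸ m/s) / (561.1×10⁻⁹ m)
f = 5.3429e+14 Hz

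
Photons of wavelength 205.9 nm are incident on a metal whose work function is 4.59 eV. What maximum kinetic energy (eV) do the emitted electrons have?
1.4316 eV

Using Einstein's photoelectric equation: KE_max = hf - φ = hc/λ - φ

First, calculate the photon energy:
E_photon = hc/λ = (6.626×10⁻³⁴ J·s)(3×10⁸ m/s) / (205.9×10⁻⁹ m)
E_photon = 6.0216 eV

Then, the maximum kinetic energy:
KE_max = E_photon - φ = 6.0216 eV - 4.59 eV = 1.4316 eV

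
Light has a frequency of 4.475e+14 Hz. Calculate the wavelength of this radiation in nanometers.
669.93 nm

Using the wave equation: c = fλ

Solving for wavelength:
λ = c/f = (3×10⁸ m/s) / (4.475e+14 Hz)
λ = 669.93 nm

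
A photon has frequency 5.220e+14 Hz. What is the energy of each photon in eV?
2.1588 eV

Using E = hf:

E = hf = (6.626×10⁻³⁴ J·s)(5.220e+14 Hz)
E = 2.1588 eV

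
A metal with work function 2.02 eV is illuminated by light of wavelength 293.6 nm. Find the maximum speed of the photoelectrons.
8.8028e+05 m/s

First, find the maximum kinetic energy:
E_photon = hc/λ = 4.2229 eV
KE_max = E_photon - φ = 4.2229 - 2.02 = 2.2029 eV

Convert to Joules: KE_max = 2.2029 × 1.602×10⁻¹⁹ J = 3.5294e-19 J

Then use KE = ½mv² to find velocity:
v = √(2·KE/m) = √(2 × 3.5294e-19 J / 9.109e-31 kg)
v = 8.8028e+05 m/s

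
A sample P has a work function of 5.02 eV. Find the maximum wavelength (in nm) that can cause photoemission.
246.98 nm

The threshold wavelength is when the photon energy equals the work function:
hc/λ₀ = φ

Solving for λ₀:
λ₀ = hc/φ = (6.626×10⁻³⁴ J·s)(3×10⁸ m/s) / (5.02 eV × 1.602×10⁻¹⁹ J/eV)
λ₀ = 246.98 nm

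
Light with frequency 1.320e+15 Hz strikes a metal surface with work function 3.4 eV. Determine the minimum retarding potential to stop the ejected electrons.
2.0591 V

The stopping potential V_s satisfies: eV_s = KE_max

First, find KE_max using Einstein's equation:
E_photon = hf = (6.626×10⁻³⁴ J·s)(1.320e+15 Hz) = 5.4591 eV
KE_max = E_photon - φ = 5.4591 - 3.4 = 2.0591 eV

Since eV_s = KE_max:
V_s = KE_max/e = 2.0591 V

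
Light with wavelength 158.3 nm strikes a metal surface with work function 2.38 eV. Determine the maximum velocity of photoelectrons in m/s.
1.3849e+06 m/s

First, find the maximum kinetic energy:
E_photon = hc/λ = 7.8322 eV
KE_max = E_photon - φ = 7.8322 - 2.38 = 5.4522 eV

Convert to Joules: KE_max = 5.4522 × 1.602×10⁻¹⁹ J = 8.7354e-19 J

Then use KE = ½mv² to find velocity:
v = √(2·KE/m) = √(2 × 8.7354e-19 J / 9.109e-31 kg)
v = 1.3849e+06 m/s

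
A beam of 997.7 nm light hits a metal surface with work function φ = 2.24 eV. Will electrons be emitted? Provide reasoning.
No

For photoemission, the photon energy must exceed the work function.

Photon energy: E = hc/λ = 1.2427 eV
Work function: φ = 2.24 eV

Since E_photon (1.2427 eV) < φ (2.24 eV), photoemission will NOT occur.
The threshold wavelength is λ₀ = hc/φ = 553.5 nm.
Since 997.7 nm > 553.5 nm, the photons lack sufficient energy.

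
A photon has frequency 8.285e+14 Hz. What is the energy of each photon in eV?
3.4264 eV

Using E = hf:

E = hf = (6.626×10⁻³⁴ J·s)(8.285e+14 Hz)
E = 3.4264 eV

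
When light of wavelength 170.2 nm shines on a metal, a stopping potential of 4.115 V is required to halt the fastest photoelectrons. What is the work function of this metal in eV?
3.17 eV

The stopping potential gives the maximum kinetic energy: KE_max = eV_s = 4.115 eV

From Einstein's photoelectric equation: KE_max = hc/λ - φ
Rearranging: φ = hc/λ - KE_max

Calculate photon energy:
E_photon = hc/λ = (6.626×10⁻³⁴ J·s)(3×10⁸ m/s) / (170.2×10⁻⁹ m) = 7.2846 eV

Therefore:
φ = 7.2846 - 4.115 = 3.17 eV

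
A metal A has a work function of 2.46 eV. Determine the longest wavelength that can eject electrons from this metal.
504.00 nm

The threshold wavelength is when the photon energy equals the work function:
hc/λ₀ = φ

Solving for λ₀:
λ₀ = hc/φ = (6.626×10⁻³⁴ J·s)(3×10⁸ m/s) / (2.46 eV × 1.602×10⁻¹⁹ J/eV)
λ₀ = 504.00 nm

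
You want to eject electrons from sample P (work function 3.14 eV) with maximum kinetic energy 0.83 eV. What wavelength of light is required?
312.30 nm

From Einstein's equation: KE_max = hc/λ - φ

Rearranging for λ:
hc/λ = KE_max + φ
λ = hc/(KE_max + φ)

Required photon energy:
E_photon = KE_max + φ = 0.83 + 3.14 = 3.97 eV

Required wavelength:
λ = hc/E_photon = (6.626×10⁻³⁴)(3×10⁸) / (3.97 × 1.602×10⁻¹⁹)
λ = 312.30 nm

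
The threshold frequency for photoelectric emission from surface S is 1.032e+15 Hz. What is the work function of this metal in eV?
4.27 eV

At the threshold frequency, photon energy equals work function:
φ = hf₀

Calculating:
φ = (6.626×10⁻³⁴ J·s)(1.032e+15 Hz)
φ = 4.27 eV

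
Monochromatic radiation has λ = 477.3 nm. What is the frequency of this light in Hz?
6.2810e+14 Hz

Using the wave equation: c = fλ

Solving for frequency:
f = c/λ = (3×10⁸ m/s) / (477.3×10⁻⁹ m)
f = 6.2810e+14 Hz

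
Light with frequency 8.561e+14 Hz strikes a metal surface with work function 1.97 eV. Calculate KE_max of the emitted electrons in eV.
1.5705 eV

Using Einstein's photoelectric equation: KE_max = hf - φ

First, calculate the photon energy:
E_photon = hf = (6.626×10⁻³⁴ J·s)(8.561e+14 Hz)
E_photon = 3.5405 eV

Then, the maximum kinetic energy:
KE_max = E_photon - φ = 3.5405 eV - 1.97 eV = 1.5705 eV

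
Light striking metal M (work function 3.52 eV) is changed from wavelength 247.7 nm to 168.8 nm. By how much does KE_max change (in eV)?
2.3396 eV

Using Einstein's equation: KE_max = hc/λ - φ

For λ₁ = 247.7 nm:
KE₁ = hc/λ₁ - φ = 5.0054 - 3.52 = 1.4854 eV

For λ₂ = 168.8 nm:
KE₂ = hc/λ₂ - φ = 7.3450 - 3.52 = 3.8250 eV

Change in KE:
ΔKE = KE₂ - KE₁ = 3.8250 - 1.4854 = 2.3396 eV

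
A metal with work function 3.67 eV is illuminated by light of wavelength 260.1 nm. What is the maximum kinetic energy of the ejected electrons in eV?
1.0968 eV

Using Einstein's photoelectric equation: KE_max = hf - φ = hc/λ - φ

First, calculate the photon energy:
E_photon = hc/λ = (6.626×10⁻³⁴ J·s)(3×10⁸ m/s) / (260.1×10⁻⁹ m)
E_photon = 4.7668 eV

Then, the maximum kinetic energy:
KE_max = E_photon - φ = 4.7668 eV - 3.67 eV = 1.0968 eV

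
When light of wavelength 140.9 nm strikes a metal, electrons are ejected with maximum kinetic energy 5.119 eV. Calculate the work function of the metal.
3.68 eV

From Einstein's photoelectric equation: KE_max = hf - φ = hc/λ - φ

Rearranging for φ:
φ = hc/λ - KE_max

Calculate photon energy:
E_photon = hc/λ = 8.7994 eV

Therefore:
φ = 8.7994 - 5.119 = 3.68 eV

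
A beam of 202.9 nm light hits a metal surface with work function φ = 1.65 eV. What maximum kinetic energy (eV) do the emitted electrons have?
4.4606 eV

Using Einstein's photoelectric equation: KE_max = hf - φ = hc/λ - φ

First, calculate the photon energy:
E_photon = hc/λ = (6.626×10⁻³⁴ J·s)(3×10⁸ m/s) / (202.9×10⁻⁹ m)
E_photon = 6.1106 eV

Then, the maximum kinetic energy:
KE_max = E_photon - φ = 6.1106 eV - 1.65 eV = 4.4606 eV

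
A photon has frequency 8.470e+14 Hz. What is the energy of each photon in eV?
3.5029 eV

Using E = hf:

E = hf = (6.626×10⁻³⁴ J·s)(8.470e+14 Hz)
E = 3.5029 eV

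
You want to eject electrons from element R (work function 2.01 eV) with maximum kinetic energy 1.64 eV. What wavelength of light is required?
339.68 nm

From Einstein's equation: KE_max = hc/λ - φ

Rearranging for λ:
hc/λ = KE_max + φ
λ = hc/(KE_max + φ)

Required photon energy:
E_photon = KE_max + φ = 1.64 + 2.01 = 3.65 eV

Required wavelength:
λ = hc/E_photon = (6.626×10⁻³⁴)(3×10⁸) / (3.65 × 1.602×10⁻¹⁹)
λ = 339.68 nm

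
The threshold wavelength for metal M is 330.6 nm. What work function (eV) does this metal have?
3.75 eV

At the threshold wavelength, photon energy equals work function:
φ = hc/λ₀

Calculating:
φ = (6.626×10⁻³⁴ J·s)(3×10⁸ m/s) / (330.6×10⁻⁹ m)
φ = 3.75 eV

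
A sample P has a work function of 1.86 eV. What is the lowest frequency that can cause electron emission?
4.4975e+14 Hz

The threshold frequency is when the photon energy equals the work function:
hf₀ = φ

Solving for f₀:
f₀ = φ/h = (1.86 eV × 1.602×10⁻¹⁹ J/eV) / (6.626×10⁻³⁴ J·s)
f₀ = 4.4975e+14 Hz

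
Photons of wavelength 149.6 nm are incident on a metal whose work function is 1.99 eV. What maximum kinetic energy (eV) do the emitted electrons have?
6.2977 eV

Using Einstein's photoelectric equation: KE_max = hf - φ = hc/λ - φ

First, calculate the photon energy:
E_photon = hc/λ = (6.626×10⁻³⁴ J·s)(3×10⁸ m/s) / (149.6×10⁻⁹ m)
E_photon = 8.2877 eV

Then, the maximum kinetic energy:
KE_max = E_photon - φ = 8.2877 eV - 1.99 eV = 6.2977 eV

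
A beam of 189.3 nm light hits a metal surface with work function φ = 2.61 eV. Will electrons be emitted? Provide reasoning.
Yes

For photoemission, the photon energy must exceed the work function.

Photon energy: E = hc/λ = 6.5496 eV
Work function: φ = 2.61 eV

Since E_photon (6.5496 eV) > φ (2.61 eV), photoemission WILL occur.
The threshold wavelength is λ₀ = hc/φ = 475.0 nm.
Since 189.3 nm < 475.0 nm, the light has sufficient energy.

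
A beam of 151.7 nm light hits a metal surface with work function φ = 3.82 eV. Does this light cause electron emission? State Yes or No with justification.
Yes

For photoemission, the photon energy must exceed the work function.

Photon energy: E = hc/λ = 8.1730 eV
Work function: φ = 3.82 eV

Since E_photon (8.1730 eV) > φ (3.82 eV), photoemission WILL occur.
The threshold wavelength is λ₀ = hc/φ = 324.6 nm.
Since 151.7 nm < 324.6 nm, the light has sufficient energy.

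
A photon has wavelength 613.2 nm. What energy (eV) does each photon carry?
2.0219 eV

Using E = hf = hc/λ:

E = hc/λ = (6.626×10⁻³⁴ J·s)(3×10⁸ m/s) / (613.2×10⁻⁹ m)
E = 2.0219 eV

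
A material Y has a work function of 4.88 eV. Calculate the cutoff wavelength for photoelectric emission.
254.07 nm

The threshold wavelength is when the photon energy equals the work function:
hc/λ₀ = φ

Solving for λ₀:
λ₀ = hc/φ = (6.626×10⁻³⁴ J·s)(3×10⁸ m/s) / (4.88 eV × 1.602×10⁻¹⁹ J/eV)
λ₀ = 254.07 nm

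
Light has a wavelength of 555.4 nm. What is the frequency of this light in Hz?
5.3978e+14 Hz

Using the wave equation: c = fλ

Solving for frequency:
f = c/λ = (3×10⁸ m/s) / (555.4×10⁻⁹ m)
f = 5.3978e+14 Hz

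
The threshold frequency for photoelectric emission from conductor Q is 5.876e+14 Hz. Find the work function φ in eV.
2.43 eV

At the threshold frequency, photon energy equals work function:
φ = hf₀

Calculating:
φ = (6.626×10⁻³⁴ J·s)(5.876e+14 Hz)
φ = 2.43 eV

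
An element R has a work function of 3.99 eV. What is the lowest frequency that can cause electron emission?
9.6478e+14 Hz

The threshold frequency is when the photon energy equals the work function:
hf₀ = φ

Solving for f₀:
f₀ = φ/h = (3.99 eV × 1.602×10⁻¹⁹ J/eV) / (6.626×10⁻³⁴ J·s)
f₀ = 9.6478e+14 Hz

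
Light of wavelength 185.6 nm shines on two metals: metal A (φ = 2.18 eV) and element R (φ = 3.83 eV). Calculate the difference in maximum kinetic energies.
1.6500 eV

Using KE_max = hc/λ - φ for each metal:

Photon energy: E = hc/λ = 6.6802 eV

For metal A (φ₁ = 2.18 eV):
KE₁ = E - φ₁ = 6.6802 - 2.18 = 4.5002 eV

For element R (φ₂ = 3.83 eV):
KE₂ = E - φ₂ = 6.6802 - 3.83 = 2.8502 eV

Difference:
ΔKE = KE₁ - KE₂ = 4.5002 - 2.8502 = 1.6500 eV

Note: The difference equals the difference in work functions: 3.83 - 2.18 = 1.65 eV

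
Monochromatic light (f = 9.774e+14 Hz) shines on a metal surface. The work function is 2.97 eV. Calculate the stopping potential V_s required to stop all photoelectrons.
1.0722 V

The stopping potential V_s satisfies: eV_s = KE_max

First, find KE_max using Einstein's equation:
E_photon = hf = (6.626×10⁻³⁴ J·s)(9.774e+14 Hz) = 4.0422 eV
KE_max = E_photon - φ = 4.0422 - 2.97 = 1.0722 eV

Since eV_s = KE_max:
V_s = KE_max/e = 1.0722 V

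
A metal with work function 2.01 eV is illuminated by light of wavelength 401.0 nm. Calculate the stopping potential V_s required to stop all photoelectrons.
1.0819 V

The stopping potential V_s satisfies: eV_s = KE_max

First, find KE_max using Einstein's equation:
E_photon = hc/λ = 3.0919 eV
KE_max = E_photon - φ = 3.0919 - 2.01 = 1.0819 eV

Since eV_s = KE_max:
V_s = KE_max/e = 1.0819 V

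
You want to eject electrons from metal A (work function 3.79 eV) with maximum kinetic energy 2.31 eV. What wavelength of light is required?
203.25 nm

From Einstein's equation: KE_max = hc/λ - φ

Rearranging for λ:
hc/λ = KE_max + φ
λ = hc/(KE_max + φ)

Required photon energy:
E_photon = KE_max + φ = 2.31 + 3.79 = 6.10 eV

Required wavelength:
λ = hc/E_photon = (6.626×10⁻³⁴)(3×10⁸) / (6.10 × 1.602×10⁻¹⁹)
λ = 203.25 nm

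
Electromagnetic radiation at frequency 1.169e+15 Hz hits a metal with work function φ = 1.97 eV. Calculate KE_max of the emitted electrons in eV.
2.8646 eV

Using Einstein's photoelectric equation: KE_max = hf - φ

First, calculate the photon energy:
E_photon = hf = (6.626×10⁻³⁴ J·s)(1.169e+15 Hz)
E_photon = 4.8346 eV

Then, the maximum kinetic energy:
KE_max = E_photon - φ = 4.8346 eV - 1.97 eV = 2.8646 eV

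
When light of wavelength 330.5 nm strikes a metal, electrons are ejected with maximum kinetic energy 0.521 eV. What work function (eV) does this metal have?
3.23 eV

From Einstein's photoelectric equation: KE_max = hf - φ = hc/λ - φ

Rearranging for φ:
φ = hc/λ - KE_max

Calculate photon energy:
E_photon = hc/λ = 3.7514 eV

Therefore:
φ = 3.7514 - 0.521 = 3.23 eV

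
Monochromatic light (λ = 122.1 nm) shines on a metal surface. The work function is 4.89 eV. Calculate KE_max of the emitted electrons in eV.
5.2643 eV

Using Einstein's photoelectric equation: KE_max = hf - φ = hc/λ - φ

First, calculate the photon energy:
E_photon = hc/λ = (6.626×10⁻³⁴ J·s)(3×10⁸ m/s) / (122.1×10⁻⁹ m)
E_photon = 10.1543 eV

Then, the maximum kinetic energy:
KE_max = E_photon - φ = 10.1543 eV - 4.89 eV = 5.2643 eV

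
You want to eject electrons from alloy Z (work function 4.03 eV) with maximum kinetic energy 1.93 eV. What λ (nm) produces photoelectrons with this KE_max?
208.03 nm

From Einstein's equation: KE_max = hc/λ - φ

Rearranging for λ:
hc/λ = KE_max + φ
λ = hc/(KE_max + φ)

Required photon energy:
E_photon = KE_max + φ = 1.93 + 4.03 = 5.96 eV

Required wavelength:
λ = hc/E_photon = (6.626×10⁻³⁴)(3×10⁸) / (5.96 × 1.602×10⁻¹⁹)
λ = 208.03 nm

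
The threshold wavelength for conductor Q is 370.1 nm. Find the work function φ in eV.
3.35 eV

At the threshold wavelength, photon energy equals work function:
φ = hc/λ₀

Calculating:
φ = (6.626×10⁻³⁴ J·s)(3×10⁸ m/s) / (370.1×10⁻⁹ m)
φ = 3.35 eV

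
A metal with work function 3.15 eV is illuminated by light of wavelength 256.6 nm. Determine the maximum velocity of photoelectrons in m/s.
7.6916e+05 m/s

First, find the maximum kinetic energy:
E_photon = hc/λ = 4.8318 eV
KE_max = E_photon - φ = 4.8318 - 3.15 = 1.6818 eV

Convert to Joules: KE_max = 1.6818 × 1.602×10⁻¹⁹ J = 2.6946e-19 J

Then use KE = ½mv² to find velocity:
v = √(2·KE/m) = √(2 × 2.6946e-19 J / 9.109e-31 kg)
v = 7.6916e+05 m/s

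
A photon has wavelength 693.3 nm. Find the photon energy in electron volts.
1.7883 eV

Using E = hf = hc/λ:

E = hc/λ = (6.626×10⁻³⁴ J·s)(3×10⁸ m/s) / (693.3×10⁻⁹ m)
E = 1.7883 eV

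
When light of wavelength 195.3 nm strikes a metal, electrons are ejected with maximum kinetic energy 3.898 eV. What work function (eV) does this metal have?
2.45 eV

From Einstein's photoelectric equation: KE_max = hf - φ = hc/λ - φ

Rearranging for φ:
φ = hc/λ - KE_max

Calculate photon energy:
E_photon = hc/λ = 6.3484 eV

Therefore:
φ = 6.3484 - 3.898 = 2.45 eV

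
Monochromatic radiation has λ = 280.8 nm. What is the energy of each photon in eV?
4.4154 eV

Using E = hf = hc/λ:

E = hc/λ = (6.626×10⁻³⁴ J·s)(3×10⁸ m/s) / (280.8×10⁻⁹ m)
E = 4.4154 eV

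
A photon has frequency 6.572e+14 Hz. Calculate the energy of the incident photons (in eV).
2.7180 eV

Using E = hf:

E = hf = (6.626×10⁻³⁴ J·s)(6.572e+14 Hz)
E = 2.7180 eV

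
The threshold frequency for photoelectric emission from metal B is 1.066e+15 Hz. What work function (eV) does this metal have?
4.41 eV

At the threshold frequency, photon energy equals work function:
φ = hf₀

Calculating:
φ = (6.626×10⁻³⁴ J·s)(1.066e+15 Hz)
φ = 4.41 eV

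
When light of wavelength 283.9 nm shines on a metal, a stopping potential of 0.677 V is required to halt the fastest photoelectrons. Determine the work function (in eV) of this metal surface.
3.69 eV

The stopping potential gives the maximum kinetic energy: KE_max = eV_s = 0.677 eV

From Einstein's photoelectric equation: KE_max = hc/λ - φ
Rearranging: φ = hc/λ - KE_max

Calculate photon energy:
E_photon = hc/λ = (6.626×10⁻³⁴ J·s)(3×10⁸ m/s) / (283.9×10⁻⁹ m) = 4.3672 eV

Therefore:
φ = 4.3672 - 0.677 = 3.69 eV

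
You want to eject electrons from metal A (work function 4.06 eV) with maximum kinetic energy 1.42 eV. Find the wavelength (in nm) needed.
226.25 nm

From Einstein's equation: KE_max = hc/λ - φ

Rearranging for λ:
hc/λ = KE_max + φ
λ = hc/(KE_max + φ)

Required photon energy:
E_photon = KE_max + φ = 1.42 + 4.06 = 5.48 eV

Required wavelength:
λ = hc/E_photon = (6.626×10⁻³⁴)(3×10⁸) / (5.48 × 1.602×10⁻¹⁹)
λ = 226.25 nm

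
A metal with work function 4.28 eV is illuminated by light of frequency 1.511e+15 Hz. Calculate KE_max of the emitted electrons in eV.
1.9690 eV

Using Einstein's photoelectric equation: KE_max = hf - φ

First, calculate the photon energy:
E_photon = hf = (6.626×10⁻³⁴ J·s)(1.511e+15 Hz)
E_photon = 6.2490 eV

Then, the maximum kinetic energy:
KE_max = E_photon - φ = 6.2490 eV - 4.28 eV = 1.9690 eV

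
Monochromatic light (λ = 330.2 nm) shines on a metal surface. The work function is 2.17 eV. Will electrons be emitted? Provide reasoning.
Yes

For photoemission, the photon energy must exceed the work function.

Photon energy: E = hc/λ = 3.7548 eV
Work function: φ = 2.17 eV

Since E_photon (3.7548 eV) > φ (2.17 eV), photoemission WILL occur.
The threshold wavelength is λ₀ = hc/φ = 571.4 nm.
Since 330.2 nm < 571.4 nm, the light has sufficient energy.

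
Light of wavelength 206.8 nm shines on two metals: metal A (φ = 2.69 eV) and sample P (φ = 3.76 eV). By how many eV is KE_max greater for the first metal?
1.0700 eV

Using KE_max = hc/λ - φ for each metal:

Photon energy: E = hc/λ = 5.9954 eV

For metal A (φ₁ = 2.69 eV):
KE₁ = E - φ₁ = 5.9954 - 2.69 = 3.3054 eV

For sample P (φ₂ = 3.76 eV):
KE₂ = E - φ₂ = 5.9954 - 3.76 = 2.2354 eV

Difference:
ΔKE = KE₁ - KE₂ = 3.3054 - 2.2354 = 1.0700 eV

Note: The difference equals the difference in work functions: 3.76 - 2.69 = 1.07 eV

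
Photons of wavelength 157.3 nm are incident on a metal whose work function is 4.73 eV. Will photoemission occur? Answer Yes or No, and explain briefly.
Yes

For photoemission, the photon energy must exceed the work function.

Photon energy: E = hc/λ = 7.8820 eV
Work function: φ = 4.73 eV

Since E_photon (7.8820 eV) > φ (4.73 eV), photoemission WILL occur.
The threshold wavelength is λ₀ = hc/φ = 262.1 nm.
Since 157.3 nm < 262.1 nm, the light has sufficient energy.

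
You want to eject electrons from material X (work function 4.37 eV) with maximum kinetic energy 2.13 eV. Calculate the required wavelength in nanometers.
190.74 nm

From Einstein's equation: KE_max = hc/λ - φ

Rearranging for λ:
hc/λ = KE_max + φ
λ = hc/(KE_max + φ)

Required photon energy:
E_photon = KE_max + φ = 2.13 + 4.37 = 6.50 eV

Required wavelength:
λ = hc/E_photon = (6.626×10⁻³⁴)(3×10⁸) / (6.50 × 1.602×10⁻¹⁹)
λ = 190.74 nm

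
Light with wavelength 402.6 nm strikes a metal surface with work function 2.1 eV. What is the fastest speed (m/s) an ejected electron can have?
5.8701e+05 m/s

First, find the maximum kinetic energy:
E_photon = hc/λ = 3.0796 eV
KE_max = E_photon - φ = 3.0796 - 2.1 = 0.9796 eV

Convert to Joules: KE_max = 0.9796 × 1.602×10⁻¹⁹ J = 1.5695e-19 J

Then use KE = ½mv² to find velocity:
v = √(2·KE/m) = √(2 × 1.5695e-19 J / 9.109e-31 kg)
v = 5.8701e+05 m/s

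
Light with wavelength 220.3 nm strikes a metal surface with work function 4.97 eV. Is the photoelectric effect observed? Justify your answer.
Yes

For photoemission, the photon energy must exceed the work function.

Photon energy: E = hc/λ = 5.6280 eV
Work function: φ = 4.97 eV

Since E_photon (5.6280 eV) > φ (4.97 eV), photoemission WILL occur.
The threshold wavelength is λ₀ = hc/φ = 249.5 nm.
Since 220.3 nm < 249.5 nm, the light has sufficient energy.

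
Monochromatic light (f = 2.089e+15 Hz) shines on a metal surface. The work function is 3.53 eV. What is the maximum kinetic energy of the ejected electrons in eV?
5.1094 eV

Using Einstein's photoelectric equation: KE_max = hf - φ

First, calculate the photon energy:
E_photon = hf = (6.626×10⁻³⁴ J·s)(2.089e+15 Hz)
E_photon = 8.6394 eV

Then, the maximum kinetic energy:
KE_max = E_photon - φ = 8.6394 eV - 3.53 eV = 5.1094 eV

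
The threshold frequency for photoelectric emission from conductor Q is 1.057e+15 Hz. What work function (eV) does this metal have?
4.37 eV

At the threshold frequency, photon energy equals work function:
φ = hf₀

Calculating:
φ = (6.626×10⁻³⁴ J·s)(1.057e+15 Hz)
φ = 4.37 eV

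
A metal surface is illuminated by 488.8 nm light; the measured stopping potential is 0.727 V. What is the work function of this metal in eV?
1.81 eV

The stopping potential gives the maximum kinetic energy: KE_max = eV_s = 0.727 eV

From Einstein's photoelectric equation: KE_max = hc/λ - φ
Rearranging: φ = hc/λ - KE_max

Calculate photon energy:
E_photon = hc/λ = (6.626×10⁻³⁴ J·s)(3×10⁸ m/s) / (488.8×10⁻⁹ m) = 2.5365 eV

Therefore:
φ = 2.5365 - 0.727 = 1.81 eV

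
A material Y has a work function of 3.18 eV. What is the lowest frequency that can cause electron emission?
7.6892e+14 Hz

The threshold frequency is when the photon energy equals the work function:
hf₀ = φ

Solving for f₀:
f₀ = φ/h = (3.18 eV × 1.602×10⁻¹⁹ J/eV) / (6.626×10⁻³⁴ J·s)
f₀ = 7.6892e+14 Hz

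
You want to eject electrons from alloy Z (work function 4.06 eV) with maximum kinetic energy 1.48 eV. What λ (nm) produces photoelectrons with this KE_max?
223.80 nm

From Einstein's equation: KE_max = hc/λ - φ

Rearranging for λ:
hc/λ = KE_max + φ
λ = hc/(KE_max + φ)

Required photon energy:
E_photon = KE_max + φ = 1.48 + 4.06 = 5.54 eV

Required wavelength:
λ = hc/E_photon = (6.626×10⁻³⁴)(3×10⁸) / (5.54 × 1.602×10⁻¹⁹)
λ = 223.80 nm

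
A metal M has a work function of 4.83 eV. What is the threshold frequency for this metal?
1.1679e+15 Hz

The threshold frequency is when the photon energy equals the work function:
hf₀ = φ

Solving for f₀:
f₀ = φ/h = (4.83 eV × 1.602×10⁻¹⁹ J/eV) / (6.626×10⁻³⁴ J·s)
f₀ = 1.1679e+15 Hz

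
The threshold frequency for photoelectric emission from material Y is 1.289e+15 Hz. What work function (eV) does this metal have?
5.33 eV

At the threshold frequency, photon energy equals work function:
φ = hf₀

Calculating:
φ = (6.626×10⁻³⁴ J·s)(1.289e+15 Hz)
φ = 5.33 eV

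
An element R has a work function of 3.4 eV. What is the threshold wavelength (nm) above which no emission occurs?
364.66 nm

The threshold wavelength is when the photon energy equals the work function:
hc/λ₀ = φ

Solving for λ₀:
λ₀ = hc/φ = (6.626×10⁻³⁴ J·s)(3×10⁸ m/s) / (3.4 eV × 1.602×10⁻¹⁹ J/eV)
λ₀ = 364.66 nm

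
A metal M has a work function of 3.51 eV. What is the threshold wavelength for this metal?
353.23 nm

The threshold wavelength is when the photon energy equals the work function:
hc/λ₀ = φ

Solving for λ₀:
λ₀ = hc/φ = (6.626×10⁻³⁴ J·s)(3×10⁸ m/s) / (3.51 eV × 1.602×10⁻¹⁹ J/eV)
λ₀ = 353.23 nm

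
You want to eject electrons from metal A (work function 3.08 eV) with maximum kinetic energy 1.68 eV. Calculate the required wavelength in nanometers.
260.47 nm

From Einstein's equation: KE_max = hc/λ - φ

Rearranging for λ:
hc/λ = KE_max + φ
λ = hc/(KE_max + φ)

Required photon energy:
E_photon = KE_max + φ = 1.68 + 3.08 = 4.76 eV

Required wavelength:
λ = hc/E_photon = (6.626×10⁻³⁴)(3×10⁸) / (4.76 × 1.602×10⁻¹⁹)
λ = 260.47 nm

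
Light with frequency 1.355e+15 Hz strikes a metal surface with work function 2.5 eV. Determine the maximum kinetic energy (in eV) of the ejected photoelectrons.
3.1038 eV

Using Einstein's photoelectric equation: KE_max = hf - φ

First, calculate the photon energy:
E_photon = hf = (6.626×10⁻³⁴ J·s)(1.355e+15 Hz)
E_photon = 5.6038 eV

Then, the maximum kinetic energy:
KE_max = E_photon - φ = 5.6038 eV - 2.5 eV = 3.1038 eV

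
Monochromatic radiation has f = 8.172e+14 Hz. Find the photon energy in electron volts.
3.3797 eV

Using E = hf:

E = hf = (6.626×10⁻³⁴ J·s)(8.172e+14 Hz)
E = 3.3797 eV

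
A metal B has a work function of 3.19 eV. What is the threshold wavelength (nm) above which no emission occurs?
388.67 nm

The threshold wavelength is when the photon energy equals the work function:
hc/λ₀ = φ

Solving for λ₀:
λ₀ = hc/φ = (6.626×10⁻³⁴ J·s)(3×10⁸ m/s) / (3.19 eV × 1.602×10⁻¹⁹ J/eV)
λ₀ = 388.67 nm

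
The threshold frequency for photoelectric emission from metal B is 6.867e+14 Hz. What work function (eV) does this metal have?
2.84 eV

At the threshold frequency, photon energy equals work function:
φ = hf₀

Calculating:
φ = (6.626×10⁻³⁴ J·s)(6.867e+14 Hz)
φ = 2.84 eV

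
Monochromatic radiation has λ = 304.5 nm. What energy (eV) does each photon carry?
4.0717 eV

Using E = hf = hc/λ:

E = hc/λ = (6.626×10⁻³⁴ J·s)(3×10⁸ m/s) / (304.5×10⁻⁹ m)
E = 4.0717 eV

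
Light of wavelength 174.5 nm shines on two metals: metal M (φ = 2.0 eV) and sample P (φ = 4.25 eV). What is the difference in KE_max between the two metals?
2.2500 eV

Using KE_max = hc/λ - φ for each metal:

Photon energy: E = hc/λ = 7.1051 eV

For metal M (φ₁ = 2.0 eV):
KE₁ = E - φ₁ = 7.1051 - 2.0 = 5.1051 eV

For sample P (φ₂ = 4.25 eV):
KE₂ = E - φ₂ = 7.1051 - 4.25 = 2.8551 eV

Difference:
ΔKE = KE₁ - KE₂ = 5.1051 - 2.8551 = 2.2500 eV

Note: The difference equals the difference in work functions: 4.25 - 2.0 = 2.25 eV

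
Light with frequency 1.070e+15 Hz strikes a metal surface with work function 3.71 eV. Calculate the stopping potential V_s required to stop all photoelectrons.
0.7152 V

The stopping potential V_s satisfies: eV_s = KE_max

First, find KE_max using Einstein's equation:
E_photon = hf = (6.626×10⁻³⁴ J·s)(1.070e+15 Hz) = 4.4252 eV
KE_max = E_photon - φ = 4.4252 - 3.71 = 0.7152 eV

Since eV_s = KE_max:
V_s = KE_max/e = 0.7152 V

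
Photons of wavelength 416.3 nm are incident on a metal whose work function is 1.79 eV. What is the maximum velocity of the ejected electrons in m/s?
6.4651e+05 m/s

First, find the maximum kinetic energy:
E_photon = hc/λ = 2.9782 eV
KE_max = E_photon - φ = 2.9782 - 1.79 = 1.1882 eV

Convert to Joules: KE_max = 1.1882 × 1.602×10⁻¹⁹ J = 1.9038e-19 J

Then use KE = ½mv² to find velocity:
v = √(2·KE/m) = √(2 × 1.9038e-19 J / 9.109e-31 kg)
v = 6.4651e+05 m/s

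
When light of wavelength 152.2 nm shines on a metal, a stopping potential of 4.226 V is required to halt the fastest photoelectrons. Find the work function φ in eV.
3.92 eV

The stopping potential gives the maximum kinetic energy: KE_max = eV_s = 4.226 eV

From Einstein's photoelectric equation: KE_max = hc/λ - φ
Rearranging: φ = hc/λ - KE_max

Calculate photon energy:
E_photon = hc/λ = (6.626×10⁻³⁴ J·s)(3×10⁸ m/s) / (152.2×10⁻⁹ m) = 8.1461 eV

Therefore:
φ = 8.1461 - 4.226 = 3.92 eV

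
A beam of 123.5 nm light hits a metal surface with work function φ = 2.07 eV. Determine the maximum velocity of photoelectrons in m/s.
1.6743e+06 m/s

First, find the maximum kinetic energy:
E_photon = hc/λ = 10.0392 eV
KE_max = E_photon - φ = 10.0392 - 2.07 = 7.9692 eV

Convert to Joules: KE_max = 7.9692 × 1.602×10⁻¹⁹ J = 1.2768e-18 J

Then use KE = ½mv² to find velocity:
v = √(2·KE/m) = √(2 × 1.2768e-18 J / 9.109e-31 kg)
v = 1.6743e+06 m/s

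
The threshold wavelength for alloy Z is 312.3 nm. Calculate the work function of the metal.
3.97 eV

At the threshold wavelength, photon energy equals work function:
φ = hc/λ₀

Calculating:
φ = (6.626×10⁻³⁴ J·s)(3×10⁸ m/s) / (312.3×10⁻⁹ m)
φ = 3.97 eV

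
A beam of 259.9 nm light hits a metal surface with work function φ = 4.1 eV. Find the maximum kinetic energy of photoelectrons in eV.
0.6705 eV

Using Einstein's photoelectric equation: KE_max = hf - φ = hc/λ - φ

First, calculate the photon energy:
E_photon = hc/λ = (6.626×10⁻³⁴ J·s)(3×10⁸ m/s) / (259.9×10⁻⁹ m)
E_photon = 4.7705 eV

Then, the maximum kinetic energy:
KE_max = E_photon - φ = 4.7705 eV - 4.1 eV = 0.6705 eV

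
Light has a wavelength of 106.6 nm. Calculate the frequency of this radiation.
2.8123e+15 Hz

Using the wave equation: c = fλ

Solving for frequency:
f = c/λ = (3×10⁸ m/s) / (106.6×10⁻⁹ m)
f = 2.8123e+15 Hz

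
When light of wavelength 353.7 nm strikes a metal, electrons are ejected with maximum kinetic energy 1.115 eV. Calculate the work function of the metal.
2.39 eV

From Einstein's photoelectric equation: KE_max = hf - φ = hc/λ - φ

Rearranging for φ:
φ = hc/λ - KE_max

Calculate photon energy:
E_photon = hc/λ = 3.5053 eV

Therefore:
φ = 3.5053 - 1.115 = 2.39 eV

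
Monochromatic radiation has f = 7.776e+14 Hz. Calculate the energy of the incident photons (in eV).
3.2159 eV

Using E = hf:

E = hf = (6.626×10⁻³⁴ J·s)(7.776e+14 Hz)
E = 3.2159 eV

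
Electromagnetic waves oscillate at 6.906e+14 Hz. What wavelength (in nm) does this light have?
434.10 nm

Using the wave equation: c = fλ

Solving for wavelength:
λ = c/f = (3×10⁸ m/s) / (6.906e+14 Hz)
λ = 434.10 nm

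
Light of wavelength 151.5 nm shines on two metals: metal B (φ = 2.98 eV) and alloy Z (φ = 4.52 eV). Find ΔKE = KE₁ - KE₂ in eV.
1.5400 eV

Using KE_max = hc/λ - φ for each metal:

Photon energy: E = hc/λ = 8.1838 eV

For metal B (φ₁ = 2.98 eV):
KE₁ = E - φ₁ = 8.1838 - 2.98 = 5.2038 eV

For alloy Z (φ₂ = 4.52 eV):
KE₂ = E - φ₂ = 8.1838 - 4.52 = 3.6638 eV

Difference:
ΔKE = KE₁ - KE₂ = 5.2038 - 3.6638 = 1.5400 eV

Note: The difference equals the difference in work functions: 4.52 - 2.98 = 1.54 eV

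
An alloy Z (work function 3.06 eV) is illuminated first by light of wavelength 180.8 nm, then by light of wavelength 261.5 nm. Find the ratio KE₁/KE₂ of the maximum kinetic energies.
2.2587

Using Einstein's equation: KE_max = hc/λ - φ

For λ₁ = 180.8 nm:
E₁ = hc/λ₁ = 6.8575 eV
KE₁ = E₁ - φ = 6.8575 - 3.06 = 3.7975 eV

For λ₂ = 261.5 nm:
E₂ = hc/λ₂ = 4.7413 eV
KE₂ = E₂ - φ = 4.7413 - 3.06 = 1.6813 eV

Ratio: KE₁/KE₂ = 3.7975/1.6813 = 2.2587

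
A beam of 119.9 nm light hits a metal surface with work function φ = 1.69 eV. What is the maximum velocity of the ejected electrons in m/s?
1.7444e+06 m/s

First, find the maximum kinetic energy:
E_photon = hc/λ = 10.3406 eV
KE_max = E_photon - φ = 10.3406 - 1.69 = 8.6506 eV

Convert to Joules: KE_max = 8.6506 × 1.602×10⁻¹⁹ J = 1.3860e-18 J

Then use KE = ½mv² to find velocity:
v = √(2·KE/m) = √(2 × 1.3860e-18 J / 9.109e-31 kg)
v = 1.7444e+06 m/s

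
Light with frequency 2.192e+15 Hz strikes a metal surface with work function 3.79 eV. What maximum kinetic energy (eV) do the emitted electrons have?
5.2754 eV

Using Einstein's photoelectric equation: KE_max = hf - φ

First, calculate the photon energy:
E_photon = hf = (6.626×10⁻³⁴ J·s)(2.192e+15 Hz)
E_photon = 9.0654 eV

Then, the maximum kinetic energy:
KE_max = E_photon - φ = 9.0654 eV - 3.79 eV = 5.2754 eV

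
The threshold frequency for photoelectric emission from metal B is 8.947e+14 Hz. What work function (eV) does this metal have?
3.70 eV

At the threshold frequency, photon energy equals work function:
φ = hf₀

Calculating:
φ = (6.626×10⁻³⁴ J·s)(8.947e+14 Hz)
φ = 3.70 eV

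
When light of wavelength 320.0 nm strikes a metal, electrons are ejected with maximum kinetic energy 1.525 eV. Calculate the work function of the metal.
2.35 eV

From Einstein's photoelectric equation: KE_max = hf - φ = hc/λ - φ

Rearranging for φ:
φ = hc/λ - KE_max

Calculate photon energy:
E_photon = hc/λ = 3.8745 eV

Therefore:
φ = 3.8745 - 1.525 = 2.35 eV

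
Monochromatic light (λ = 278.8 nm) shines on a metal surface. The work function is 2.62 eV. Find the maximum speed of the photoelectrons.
8.0168e+05 m/s

First, find the maximum kinetic energy:
E_photon = hc/λ = 4.4471 eV
KE_max = E_photon - φ = 4.4471 - 2.62 = 1.8271 eV

Convert to Joules: KE_max = 1.8271 × 1.602×10⁻¹⁹ J = 2.9273e-19 J

Then use KE = ½mv² to find velocity:
v = √(2·KE/m) = √(2 × 2.9273e-19 J / 9.109e-31 kg)
v = 8.0168e+05 m/s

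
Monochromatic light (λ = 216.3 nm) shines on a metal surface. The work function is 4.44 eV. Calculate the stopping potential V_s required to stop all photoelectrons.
1.2920 V

The stopping potential V_s satisfies: eV_s = KE_max

First, find KE_max using Einstein's equation:
E_photon = hc/λ = 5.7320 eV
KE_max = E_photon - φ = 5.7320 - 4.44 = 1.2920 eV

Since eV_s = KE_max:
V_s = KE_max/e = 1.2920 V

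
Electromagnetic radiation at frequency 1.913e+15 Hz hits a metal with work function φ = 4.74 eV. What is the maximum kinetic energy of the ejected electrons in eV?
3.1715 eV

Using Einstein's photoelectric equation: KE_max = hf - φ

First, calculate the photon energy:
E_photon = hf = (6.626×10⁻³⁴ J·s)(1.913e+15 Hz)
E_photon = 7.9115 eV

Then, the maximum kinetic energy:
KE_max = E_photon - φ = 7.9115 eV - 4.74 eV = 3.1715 eV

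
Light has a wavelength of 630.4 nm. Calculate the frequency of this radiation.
4.7556e+14 Hz

Using the wave equation: c = fλ

Solving for frequency:
f = c/λ = (3×10⁸ m/s) / (630.4×10⁻⁹ m)
f = 4.7556e+14 Hz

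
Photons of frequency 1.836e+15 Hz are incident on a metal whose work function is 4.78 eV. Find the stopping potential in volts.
2.8131 V

The stopping potential V_s satisfies: eV_s = KE_max

First, find KE_max using Einstein's equation:
E_photon = hf = (6.626×10⁻³⁴ J·s)(1.836e+15 Hz) = 7.5931 eV
KE_max = E_photon - φ = 7.5931 - 4.78 = 2.8131 eV

Since eV_s = KE_max:
V_s = KE_max/e = 2.8131 V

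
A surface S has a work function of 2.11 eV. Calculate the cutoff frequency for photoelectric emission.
5.1020e+14 Hz

The threshold frequency is when the photon energy equals the work function:
hf₀ = φ

Solving for f₀:
f₀ = φ/h = (2.11 eV × 1.602×10⁻¹⁹ J/eV) / (6.626×10⁻³⁴ J·s)
f₀ = 5.1020e+14 Hz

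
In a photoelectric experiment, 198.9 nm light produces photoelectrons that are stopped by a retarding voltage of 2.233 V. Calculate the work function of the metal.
4.00 eV

The stopping potential gives the maximum kinetic energy: KE_max = eV_s = 2.233 eV

From Einstein's photoelectric equation: KE_max = hc/λ - φ
Rearranging: φ = hc/λ - KE_max

Calculate photon energy:
E_photon = hc/λ = (6.626×10⁻³⁴ J·s)(3×10⁸ m/s) / (198.9×10⁻⁹ m) = 6.2335 eV

Therefore:
φ = 6.2335 - 2.233 = 4.00 eV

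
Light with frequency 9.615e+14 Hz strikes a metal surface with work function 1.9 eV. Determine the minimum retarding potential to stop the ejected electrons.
2.0764 V

The stopping potential V_s satisfies: eV_s = KE_max

First, find KE_max using Einstein's equation:
E_photon = hf = (6.626×10⁻³⁴ J·s)(9.615e+14 Hz) = 3.9764 eV
KE_max = E_photon - φ = 3.9764 - 1.9 = 2.0764 eV

Since eV_s = KE_max:
V_s = KE_max/e = 2.0764 V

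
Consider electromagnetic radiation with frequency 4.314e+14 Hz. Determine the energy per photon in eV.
1.7841 eV

Using E = hf:

E = hf = (6.626×10⁻³⁴ J·s)(4.314e+14 Hz)
E = 1.7841 eV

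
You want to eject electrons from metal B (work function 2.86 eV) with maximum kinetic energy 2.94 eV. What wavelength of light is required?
213.77 nm

From Einstein's equation: KE_max = hc/λ - φ

Rearranging for λ:
hc/λ = KE_max + φ
λ = hc/(KE_max + φ)

Required photon energy:
E_photon = KE_max + φ = 2.94 + 2.86 = 5.80 eV

Required wavelength:
λ = hc/E_photon = (6.626×10⁻³⁴)(3×10⁸) / (5.80 × 1.602×10⁻¹⁹)
λ = 213.77 nm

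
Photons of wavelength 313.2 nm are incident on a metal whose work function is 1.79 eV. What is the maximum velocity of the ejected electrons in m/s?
8.7341e+05 m/s

First, find the maximum kinetic energy:
E_photon = hc/λ = 3.9586 eV
KE_max = E_photon - φ = 3.9586 - 1.79 = 2.1686 eV

Convert to Joules: KE_max = 2.1686 × 1.602×10⁻¹⁹ J = 3.4745e-19 J

Then use KE = ½mv² to find velocity:
v = √(2·KE/m) = √(2 × 3.4745e-19 J / 9.109e-31 kg)
v = 8.7341e+05 m/s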